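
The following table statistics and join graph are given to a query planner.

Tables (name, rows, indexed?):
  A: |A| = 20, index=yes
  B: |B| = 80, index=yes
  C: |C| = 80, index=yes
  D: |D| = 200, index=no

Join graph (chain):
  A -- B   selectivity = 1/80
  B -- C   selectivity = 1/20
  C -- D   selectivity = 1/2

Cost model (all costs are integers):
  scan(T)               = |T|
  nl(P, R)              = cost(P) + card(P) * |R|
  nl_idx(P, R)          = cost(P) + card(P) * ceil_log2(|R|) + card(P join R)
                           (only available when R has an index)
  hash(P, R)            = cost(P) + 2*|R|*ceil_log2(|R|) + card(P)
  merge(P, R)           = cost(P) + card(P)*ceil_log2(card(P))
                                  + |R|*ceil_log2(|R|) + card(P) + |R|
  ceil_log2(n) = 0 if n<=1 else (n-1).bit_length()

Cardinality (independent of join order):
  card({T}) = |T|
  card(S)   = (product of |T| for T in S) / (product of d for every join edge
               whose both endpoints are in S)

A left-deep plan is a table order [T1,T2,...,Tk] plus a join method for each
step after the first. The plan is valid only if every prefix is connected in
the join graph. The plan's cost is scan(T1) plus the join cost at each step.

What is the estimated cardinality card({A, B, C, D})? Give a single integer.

Tables in S: A(20), B(80), C(80), D(200)
Edges inside S: A-B(d=80), B-C(d=20), C-D(d=2)
numerator = 20 * 80 * 80 * 200 = 25600000
denominator = 80 * 20 * 2 = 3200
card(S) = 25600000 / 3200 = 8000

8000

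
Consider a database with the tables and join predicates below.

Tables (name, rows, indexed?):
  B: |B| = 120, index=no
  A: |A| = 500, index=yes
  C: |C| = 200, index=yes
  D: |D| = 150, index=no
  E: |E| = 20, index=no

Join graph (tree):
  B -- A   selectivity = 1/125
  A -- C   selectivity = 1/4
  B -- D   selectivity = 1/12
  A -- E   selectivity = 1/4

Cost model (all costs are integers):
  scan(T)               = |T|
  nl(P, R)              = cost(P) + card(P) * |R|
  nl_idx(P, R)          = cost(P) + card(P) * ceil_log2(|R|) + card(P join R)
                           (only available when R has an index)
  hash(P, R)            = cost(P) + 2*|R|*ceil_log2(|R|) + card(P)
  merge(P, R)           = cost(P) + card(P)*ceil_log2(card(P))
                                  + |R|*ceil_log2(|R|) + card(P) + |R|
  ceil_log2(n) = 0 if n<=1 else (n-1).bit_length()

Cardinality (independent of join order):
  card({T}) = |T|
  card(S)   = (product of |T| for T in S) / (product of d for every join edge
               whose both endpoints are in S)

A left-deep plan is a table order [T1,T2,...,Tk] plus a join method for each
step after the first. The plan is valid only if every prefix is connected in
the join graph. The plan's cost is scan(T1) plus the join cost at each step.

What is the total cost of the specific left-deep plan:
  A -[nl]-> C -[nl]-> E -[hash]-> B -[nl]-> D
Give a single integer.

step 1: scan A: cost=500, card=500
step 2: join C via nl
    card(P join C) = 500*200/(4) = 25000
    cost = 500 + 500*200 = 100500
step 3: join E via nl
    card(P join E) = 25000*20/(4) = 125000
    cost = 100500 + 25000*20 = 600500
step 4: join B via hash
    card(P join B) = 125000*120/(125) = 120000
    cost = 600500 + 2*120*7 + 125000 = 727180
step 5: join D via nl
    card(P join D) = 120000*150/(12) = 1500000
    cost = 727180 + 120000*150 = 18727180

18727180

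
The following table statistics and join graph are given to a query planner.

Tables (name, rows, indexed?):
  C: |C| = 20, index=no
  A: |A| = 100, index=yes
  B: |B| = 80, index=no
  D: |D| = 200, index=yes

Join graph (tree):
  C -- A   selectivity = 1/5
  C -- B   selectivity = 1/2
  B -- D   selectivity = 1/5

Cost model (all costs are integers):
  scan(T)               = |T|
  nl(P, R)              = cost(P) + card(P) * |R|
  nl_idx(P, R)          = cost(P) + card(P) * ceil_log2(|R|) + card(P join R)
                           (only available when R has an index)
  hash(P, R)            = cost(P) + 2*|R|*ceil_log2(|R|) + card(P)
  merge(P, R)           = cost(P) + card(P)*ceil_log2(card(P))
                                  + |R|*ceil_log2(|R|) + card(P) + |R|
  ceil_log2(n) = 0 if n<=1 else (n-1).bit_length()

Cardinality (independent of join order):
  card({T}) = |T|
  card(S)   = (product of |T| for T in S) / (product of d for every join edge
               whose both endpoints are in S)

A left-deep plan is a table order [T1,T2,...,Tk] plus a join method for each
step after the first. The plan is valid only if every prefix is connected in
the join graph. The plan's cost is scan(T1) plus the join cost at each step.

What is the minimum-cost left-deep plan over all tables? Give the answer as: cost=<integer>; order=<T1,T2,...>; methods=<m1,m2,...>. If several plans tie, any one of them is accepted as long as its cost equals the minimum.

cost=21120; order=A,C,B,D; methods=hash,hash,hash

Selinger DP (subsets sized 1..n):
  {C}: scan cost=20, card=20
  {A}: scan cost=100, card=100
  {B}: scan cost=80, card=80
  {D}: scan cost=200, card=200
  {AC}: card=400; try (C,hash)→400, (A,nl_idx)→560, (A,merge)→940, (C,merge)→1020, (A,hash)→1440, (A,nl)→2020 …(+1); best=400 via (C,hash)
  {BC}: card=800; try (C,hash)→360, (B,merge)→780, (C,merge)→840, (B,hash)→1160, (B,nl)→1620, (C,nl)→1680; best=360 via (C,hash)
  {BD}: card=3200; try (B,hash)→1520, (D,merge)→2520, (B,merge)→2640, (D,hash)→3360, (D,nl_idx)→3920, (D,nl)→16080 …(+1); best=1520 via (B,hash)
  {ABC}: card=16000; try (B,hash)→1920, (A,hash)→2560, (B,merge)→5040, (A,merge)→9960, (A,nl_idx)→21960, (B,nl)→32400 …(+1); best=1920 via (B,hash)
  {BCD}: card=32000; try (D,hash)→4360, (C,hash)→4920, (D,merge)→10960, (D,nl_idx)→38760, (C,merge)→43240, (C,nl)→65520 …(+1); best=4360 via (D,hash)
  {ABCD}: card=640000; try (D,hash)→21120, (A,hash)→37760, (D,merge)→243720, (A,merge)→517160, (D,nl_idx)→769920, (A,nl_idx)→868360 …(+2); best=21120 via (D,hash)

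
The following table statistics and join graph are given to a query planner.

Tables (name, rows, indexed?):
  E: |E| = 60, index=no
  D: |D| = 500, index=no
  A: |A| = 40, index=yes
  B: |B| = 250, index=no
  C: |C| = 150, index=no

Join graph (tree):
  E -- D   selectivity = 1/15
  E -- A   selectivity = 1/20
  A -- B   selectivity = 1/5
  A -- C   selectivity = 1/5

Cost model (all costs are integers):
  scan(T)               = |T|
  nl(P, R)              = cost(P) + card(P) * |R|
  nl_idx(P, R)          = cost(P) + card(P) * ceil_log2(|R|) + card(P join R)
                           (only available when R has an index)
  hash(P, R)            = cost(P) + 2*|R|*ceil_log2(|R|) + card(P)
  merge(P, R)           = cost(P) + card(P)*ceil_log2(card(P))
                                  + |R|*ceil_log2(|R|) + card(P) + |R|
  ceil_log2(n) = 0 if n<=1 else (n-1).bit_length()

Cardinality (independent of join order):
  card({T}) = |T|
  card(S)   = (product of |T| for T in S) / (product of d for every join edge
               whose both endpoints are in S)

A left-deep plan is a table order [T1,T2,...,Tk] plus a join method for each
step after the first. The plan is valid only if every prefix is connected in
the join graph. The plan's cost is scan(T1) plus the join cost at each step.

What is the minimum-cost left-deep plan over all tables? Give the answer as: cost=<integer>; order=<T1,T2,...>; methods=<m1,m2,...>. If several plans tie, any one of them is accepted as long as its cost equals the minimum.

cost=134600; order=D,E,A,C,B; methods=hash,hash,hash,hash

Selinger DP (subsets sized 1..n):
  {E}: scan cost=60, card=60
  {D}: scan cost=500, card=500
  {A}: scan cost=40, card=40
  {B}: scan cost=250, card=250
  {C}: scan cost=150, card=150
  {DE}: card=2000; try (E,hash)→1720, (D,merge)→5480, (E,merge)→5920, (D,hash)→9120, (D,nl)→30060, (E,nl)→30500; best=1720 via (E,hash)
  {AE}: card=120; try (A,nl_idx)→540, (A,hash)→600, (E,merge)→740, (A,merge)→760, (E,hash)→800, (E,nl)→2440 …(+1); best=540 via (A,nl_idx)
  {AB}: card=2000; try (A,hash)→980, (B,merge)→2570, (A,merge)→2780, (A,nl_idx)→3750, (B,hash)→4080, (B,nl)→10040 …(+1); best=980 via (A,hash)
  {AC}: card=1200; try (A,hash)→780, (C,merge)→1670, (A,merge)→1780, (A,nl_idx)→2250, (C,hash)→2480, (C,nl)→6040 …(+1); best=780 via (A,hash)
  {ADE}: card=4000; try (A,hash)→4200, (D,merge)→6500, (D,hash)→9660, (A,nl_idx)→17720, (A,merge)→26000, (D,nl)→60540 …(+1); best=4200 via (A,hash)
  {ABE}: card=6000; try (E,hash)→3700, (B,merge)→3750, (B,hash)→4660, (E,merge)→25400, (B,nl)→30540, (E,nl)→120980; best=3700 via (E,hash)
  {ACE}: card=3600; try (E,hash)→2700, (C,merge)→2850, (C,hash)→3060, (E,merge)→15600, (C,nl)→18540, (E,nl)→72780; best=2700 via (E,hash)
  {ABC}: card=60000; try (C,hash)→5380, (B,hash)→5980, (B,merge)→17430, (C,merge)→26330, (B,nl)→300780, (C,nl)→300980; best=5380 via (C,hash)
  {ABDE}: card=200000; try (B,hash)→12200, (D,hash)→18700, (B,merge)→58450, (D,merge)→92700, (B,nl)→1004200, (D,nl)→3003700; best=12200 via (B,hash)
  {ACDE}: card=120000; try (C,hash)→10600, (D,hash)→15300, (D,merge)→54500, (C,merge)→57550, (C,nl)→604200, (D,nl)→1802700; best=10600 via (C,hash)
  {ABCE}: card=180000; try (B,hash)→10300, (C,hash)→12100, (B,merge)→51750, (E,hash)→66100, (C,merge)→89050, (B,nl)→902700 …(+3); best=10300 via (B,hash)
  {ABCDE}: card=6000000; try (B,hash)→134600, (D,hash)→199300, (C,hash)→214600, (B,merge)→2172850, (D,merge)→3435300, (C,merge)→3813550 …(+3); best=134600 via (B,hash)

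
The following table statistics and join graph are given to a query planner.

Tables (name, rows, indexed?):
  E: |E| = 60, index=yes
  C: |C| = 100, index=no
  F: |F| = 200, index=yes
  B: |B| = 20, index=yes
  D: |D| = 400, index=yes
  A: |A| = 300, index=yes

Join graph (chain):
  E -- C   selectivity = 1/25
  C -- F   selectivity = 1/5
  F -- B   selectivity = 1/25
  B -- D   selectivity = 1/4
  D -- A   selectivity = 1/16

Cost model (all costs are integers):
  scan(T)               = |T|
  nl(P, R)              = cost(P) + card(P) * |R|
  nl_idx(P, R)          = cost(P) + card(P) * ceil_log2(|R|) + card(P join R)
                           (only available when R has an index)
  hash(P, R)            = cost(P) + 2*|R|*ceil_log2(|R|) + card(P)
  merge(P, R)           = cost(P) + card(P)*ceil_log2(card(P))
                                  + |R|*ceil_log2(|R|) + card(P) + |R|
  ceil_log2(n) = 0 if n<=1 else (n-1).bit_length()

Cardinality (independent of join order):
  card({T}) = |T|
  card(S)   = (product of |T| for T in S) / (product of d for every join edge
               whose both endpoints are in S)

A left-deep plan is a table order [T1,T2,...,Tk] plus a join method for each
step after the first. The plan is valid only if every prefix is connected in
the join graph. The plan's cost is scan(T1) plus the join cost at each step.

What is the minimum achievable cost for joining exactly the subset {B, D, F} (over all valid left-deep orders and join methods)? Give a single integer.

5780

Selinger DP over subsets of {B,D,F}:
  {F}: scan cost=200, card=200
  {B}: scan cost=20, card=20
  {D}: scan cost=400, card=400
  {BF}: card=160; try (F,nl_idx)→340, (B,hash)→600, (B,nl_idx)→1360, (F,merge)→1940, (B,merge)→2120, (F,hash)→3240 …(+2); best=340 via (F,nl_idx)
  {BD}: card=2000; try (B,hash)→1000, (D,nl_idx)→2200, (D,merge)→4140, (B,nl_idx)→4400, (B,merge)→4520, (D,hash)→7240 …(+2); best=1000 via (B,hash)
  {BDF}: card=16000; try (D,merge)→5780, (F,hash)→6200, (D,hash)→7700, (D,nl_idx)→17780, (F,merge)→26800, (F,nl_idx)→33000 …(+2); best=5780 via (D,merge)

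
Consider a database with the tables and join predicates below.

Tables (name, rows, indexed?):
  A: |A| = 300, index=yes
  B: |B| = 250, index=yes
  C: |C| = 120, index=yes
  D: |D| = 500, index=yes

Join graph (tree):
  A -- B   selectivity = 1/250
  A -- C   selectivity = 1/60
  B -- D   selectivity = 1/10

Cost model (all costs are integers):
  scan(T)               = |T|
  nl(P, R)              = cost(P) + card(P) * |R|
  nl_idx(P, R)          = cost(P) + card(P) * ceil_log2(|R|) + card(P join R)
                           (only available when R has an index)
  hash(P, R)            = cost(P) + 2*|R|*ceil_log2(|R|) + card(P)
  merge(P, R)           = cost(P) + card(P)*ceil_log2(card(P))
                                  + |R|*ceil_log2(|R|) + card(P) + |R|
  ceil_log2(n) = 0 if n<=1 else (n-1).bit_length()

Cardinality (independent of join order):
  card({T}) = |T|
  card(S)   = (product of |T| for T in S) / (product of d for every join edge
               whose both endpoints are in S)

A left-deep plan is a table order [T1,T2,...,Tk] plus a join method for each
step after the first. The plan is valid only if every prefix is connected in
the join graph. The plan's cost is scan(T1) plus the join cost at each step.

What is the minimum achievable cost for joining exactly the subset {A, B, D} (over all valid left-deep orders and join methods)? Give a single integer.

Selinger DP over subsets of {A,B,D}:
  {A}: scan cost=300, card=300
  {B}: scan cost=250, card=250
  {D}: scan cost=500, card=500
  {AB}: card=300; try (A,nl_idx)→2800, (B,nl_idx)→3000, (B,hash)→4600, (A,merge)→5500, (B,merge)→5550, (A,hash)→5900 …(+2); best=2800 via (A,nl_idx)
  {BD}: card=12500; try (B,hash)→5000, (D,merge)→7500, (B,merge)→7750, (D,hash)→9500, (D,nl_idx)→15000, (B,nl_idx)→17000 …(+2); best=5000 via (B,hash)
  {ABD}: card=15000; try (D,merge)→10800, (D,hash)→12100, (D,nl_idx)→20500, (A,hash)→22900, (A,nl_idx)→132500, (D,nl)→152800 …(+2); best=10800 via (D,merge)

10800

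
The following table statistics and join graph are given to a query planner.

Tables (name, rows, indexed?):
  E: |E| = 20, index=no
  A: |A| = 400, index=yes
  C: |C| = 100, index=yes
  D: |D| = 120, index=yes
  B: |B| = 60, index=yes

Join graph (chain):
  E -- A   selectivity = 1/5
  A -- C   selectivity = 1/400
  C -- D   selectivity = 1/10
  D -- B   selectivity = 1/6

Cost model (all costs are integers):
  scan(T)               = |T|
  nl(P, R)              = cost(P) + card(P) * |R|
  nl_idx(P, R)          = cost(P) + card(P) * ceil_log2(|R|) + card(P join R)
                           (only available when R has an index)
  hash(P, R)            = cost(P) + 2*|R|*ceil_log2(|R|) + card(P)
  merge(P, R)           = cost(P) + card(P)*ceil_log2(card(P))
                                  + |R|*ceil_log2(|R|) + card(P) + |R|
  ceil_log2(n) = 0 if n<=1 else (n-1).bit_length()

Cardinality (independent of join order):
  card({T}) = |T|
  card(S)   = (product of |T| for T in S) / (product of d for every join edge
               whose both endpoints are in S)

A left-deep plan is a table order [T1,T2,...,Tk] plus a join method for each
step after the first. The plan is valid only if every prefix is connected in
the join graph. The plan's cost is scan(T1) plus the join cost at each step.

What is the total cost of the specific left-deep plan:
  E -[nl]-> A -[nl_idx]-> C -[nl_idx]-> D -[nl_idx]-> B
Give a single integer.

104020

step 1: scan E: cost=20, card=20
step 2: join A via nl
    card(P join A) = 20*400/(5) = 1600
    cost = 20 + 20*400 = 8020
step 3: join C via nl_idx
    card(P join C) = 1600*100/(400) = 400
    cost = 8020 + 1600*7 + 400 = 19620
step 4: join D via nl_idx
    card(P join D) = 400*120/(10) = 4800
    cost = 19620 + 400*7 + 4800 = 27220
step 5: join B via nl_idx
    card(P join B) = 4800*60/(6) = 48000
    cost = 27220 + 4800*6 + 48000 = 104020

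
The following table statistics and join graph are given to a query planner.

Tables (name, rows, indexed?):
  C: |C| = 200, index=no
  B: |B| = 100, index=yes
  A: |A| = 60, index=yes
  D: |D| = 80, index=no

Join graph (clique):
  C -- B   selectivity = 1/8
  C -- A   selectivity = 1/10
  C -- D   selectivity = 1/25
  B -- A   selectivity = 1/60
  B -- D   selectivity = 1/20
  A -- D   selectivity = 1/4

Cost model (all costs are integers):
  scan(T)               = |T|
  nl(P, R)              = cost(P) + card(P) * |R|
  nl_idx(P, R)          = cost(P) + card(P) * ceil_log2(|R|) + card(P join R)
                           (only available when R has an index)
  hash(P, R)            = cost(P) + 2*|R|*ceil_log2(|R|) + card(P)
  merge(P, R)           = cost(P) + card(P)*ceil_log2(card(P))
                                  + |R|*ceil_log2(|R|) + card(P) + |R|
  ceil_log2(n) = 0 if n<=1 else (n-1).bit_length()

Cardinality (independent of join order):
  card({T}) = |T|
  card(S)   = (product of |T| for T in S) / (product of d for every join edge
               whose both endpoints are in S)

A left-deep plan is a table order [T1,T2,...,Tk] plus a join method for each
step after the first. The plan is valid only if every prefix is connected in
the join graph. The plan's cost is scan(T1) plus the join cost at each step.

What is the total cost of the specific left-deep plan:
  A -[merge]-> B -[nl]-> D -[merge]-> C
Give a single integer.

11880

step 1: scan A: cost=60, card=60
step 2: join B via merge
    card(P join B) = 60*100/(60) = 100
    cost = 60 + 60*6 + 100*7 + 60 + 100 = 1280
step 3: join D via nl
    card(P join D) = 100*80/(20*4) = 100
    cost = 1280 + 100*80 = 9280
step 4: join C via merge
    card(P join C) = 100*200/(8*10*25) = 10
    cost = 9280 + 100*7 + 200*8 + 100 + 200 = 11880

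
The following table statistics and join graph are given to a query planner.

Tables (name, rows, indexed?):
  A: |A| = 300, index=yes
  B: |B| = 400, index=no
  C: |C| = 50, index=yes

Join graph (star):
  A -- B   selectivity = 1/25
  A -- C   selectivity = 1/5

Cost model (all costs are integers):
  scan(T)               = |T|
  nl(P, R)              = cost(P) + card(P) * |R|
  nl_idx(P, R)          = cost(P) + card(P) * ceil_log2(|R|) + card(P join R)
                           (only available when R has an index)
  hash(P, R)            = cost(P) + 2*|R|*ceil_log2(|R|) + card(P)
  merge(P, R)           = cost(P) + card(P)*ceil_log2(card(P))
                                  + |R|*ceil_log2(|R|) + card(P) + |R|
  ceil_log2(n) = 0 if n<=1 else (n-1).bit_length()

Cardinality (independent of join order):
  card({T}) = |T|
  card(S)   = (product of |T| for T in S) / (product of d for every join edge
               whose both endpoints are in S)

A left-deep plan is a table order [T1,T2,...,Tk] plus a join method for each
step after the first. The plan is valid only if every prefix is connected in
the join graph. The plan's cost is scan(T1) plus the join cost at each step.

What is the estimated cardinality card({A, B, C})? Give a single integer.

Tables in S: A(300), B(400), C(50)
Edges inside S: A-B(d=25), A-C(d=5)
numerator = 300 * 400 * 50 = 6000000
denominator = 25 * 5 = 125
card(S) = 6000000 / 125 = 48000

48000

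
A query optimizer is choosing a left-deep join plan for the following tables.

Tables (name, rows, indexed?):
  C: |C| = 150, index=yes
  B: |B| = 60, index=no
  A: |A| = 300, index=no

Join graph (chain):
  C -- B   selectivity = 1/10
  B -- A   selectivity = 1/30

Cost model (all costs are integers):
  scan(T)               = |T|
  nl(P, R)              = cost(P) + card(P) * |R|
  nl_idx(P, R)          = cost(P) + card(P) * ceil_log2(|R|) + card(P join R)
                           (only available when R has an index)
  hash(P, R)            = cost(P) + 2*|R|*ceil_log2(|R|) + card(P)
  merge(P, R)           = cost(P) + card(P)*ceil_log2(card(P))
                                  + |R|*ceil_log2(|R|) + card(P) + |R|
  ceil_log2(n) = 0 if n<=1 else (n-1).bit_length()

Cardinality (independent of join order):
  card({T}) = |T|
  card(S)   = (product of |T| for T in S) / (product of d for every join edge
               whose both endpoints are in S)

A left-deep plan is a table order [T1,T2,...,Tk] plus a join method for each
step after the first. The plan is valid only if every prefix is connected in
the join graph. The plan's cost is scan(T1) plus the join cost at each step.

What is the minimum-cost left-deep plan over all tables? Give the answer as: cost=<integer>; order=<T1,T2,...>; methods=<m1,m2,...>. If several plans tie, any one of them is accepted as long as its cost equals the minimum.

Selinger DP (subsets sized 1..n):
  {C}: scan cost=150, card=150
  {B}: scan cost=60, card=60
  {A}: scan cost=300, card=300
  {BC}: card=900; try (B,hash)→1020, (C,nl_idx)→1440, (C,merge)→1830, (B,merge)→1920, (C,hash)→2520, (C,nl)→9060 …(+1); best=1020 via (B,hash)
  {AB}: card=600; try (B,hash)→1320, (A,merge)→3480, (B,merge)→3720, (A,hash)→5520, (A,nl)→18060, (B,nl)→18300; best=1320 via (B,hash)
  {ABC}: card=9000; try (C,hash)→4320, (A,hash)→7320, (C,merge)→9270, (A,merge)→13920, (C,nl_idx)→15120, (C,nl)→91320 …(+1); best=4320 via (C,hash)

cost=4320; order=A,B,C; methods=hash,hash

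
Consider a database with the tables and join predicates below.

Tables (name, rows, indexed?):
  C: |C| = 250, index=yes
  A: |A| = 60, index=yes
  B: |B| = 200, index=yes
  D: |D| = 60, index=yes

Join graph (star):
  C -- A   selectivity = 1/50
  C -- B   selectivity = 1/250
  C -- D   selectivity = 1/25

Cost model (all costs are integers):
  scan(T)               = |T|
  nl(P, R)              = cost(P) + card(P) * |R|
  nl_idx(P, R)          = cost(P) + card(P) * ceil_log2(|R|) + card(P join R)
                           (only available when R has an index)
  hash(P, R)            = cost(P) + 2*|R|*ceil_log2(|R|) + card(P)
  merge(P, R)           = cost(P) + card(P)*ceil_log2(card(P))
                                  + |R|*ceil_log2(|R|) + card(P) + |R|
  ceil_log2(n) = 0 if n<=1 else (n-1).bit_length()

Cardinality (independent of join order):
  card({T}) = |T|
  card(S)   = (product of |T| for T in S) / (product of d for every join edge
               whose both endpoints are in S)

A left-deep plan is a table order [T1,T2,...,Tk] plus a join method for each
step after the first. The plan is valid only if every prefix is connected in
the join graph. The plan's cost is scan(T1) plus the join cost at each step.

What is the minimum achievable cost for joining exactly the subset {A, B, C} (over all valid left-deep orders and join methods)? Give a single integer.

Selinger DP over subsets of {A,B,C}:
  {C}: scan cost=250, card=250
  {A}: scan cost=60, card=60
  {B}: scan cost=200, card=200
  {AC}: card=300; try (C,nl_idx)→840, (A,hash)→1220, (A,nl_idx)→2050, (C,merge)→2730, (A,merge)→2920, (C,hash)→4120 …(+2); best=840 via (C,nl_idx)
  {BC}: card=200; try (C,nl_idx)→2000, (B,nl_idx)→2450, (B,hash)→3700, (C,merge)→4250, (B,merge)→4300, (C,hash)→4400 …(+2); best=2000 via (C,nl_idx)
  {ABC}: card=240; try (A,hash)→2920, (A,nl_idx)→3440, (B,nl_idx)→3480, (A,merge)→4220, (B,hash)→4340, (B,merge)→5640 …(+2); best=2920 via (A,hash)

2920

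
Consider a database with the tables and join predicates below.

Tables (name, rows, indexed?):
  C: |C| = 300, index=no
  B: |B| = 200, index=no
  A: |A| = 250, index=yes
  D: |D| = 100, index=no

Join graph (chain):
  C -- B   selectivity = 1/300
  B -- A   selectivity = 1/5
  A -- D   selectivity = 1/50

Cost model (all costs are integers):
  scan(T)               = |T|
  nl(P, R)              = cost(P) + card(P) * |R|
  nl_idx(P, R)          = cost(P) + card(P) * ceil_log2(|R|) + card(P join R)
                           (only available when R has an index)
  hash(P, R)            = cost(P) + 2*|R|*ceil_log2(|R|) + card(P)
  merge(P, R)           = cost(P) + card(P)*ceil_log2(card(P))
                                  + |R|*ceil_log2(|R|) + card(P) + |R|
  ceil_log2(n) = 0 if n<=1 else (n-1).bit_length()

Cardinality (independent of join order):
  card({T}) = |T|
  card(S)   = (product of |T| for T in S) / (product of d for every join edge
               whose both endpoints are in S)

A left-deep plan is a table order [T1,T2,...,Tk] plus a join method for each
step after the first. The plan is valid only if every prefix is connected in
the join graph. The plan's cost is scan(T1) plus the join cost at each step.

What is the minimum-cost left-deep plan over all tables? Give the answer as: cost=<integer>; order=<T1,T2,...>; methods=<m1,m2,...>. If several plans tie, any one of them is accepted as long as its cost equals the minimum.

Selinger DP (subsets sized 1..n):
  {C}: scan cost=300, card=300
  {B}: scan cost=200, card=200
  {A}: scan cost=250, card=250
  {D}: scan cost=100, card=100
  {BC}: card=200; try (B,hash)→3800, (C,merge)→5000, (B,merge)→5100, (C,hash)→5800, (C,nl)→60200, (B,nl)→60300; best=3800 via (B,hash)
  {AB}: card=10000; try (B,hash)→3700, (A,merge)→4250, (B,merge)→4300, (A,hash)→4400, (A,nl_idx)→11800, (A,nl)→50200 …(+1); best=3700 via (B,hash)
  {AD}: card=500; try (A,nl_idx)→1400, (D,hash)→1900, (A,merge)→3150, (D,merge)→3300, (A,hash)→4200, (A,nl)→25100 …(+1); best=1400 via (A,nl_idx)
  {ABC}: card=10000; try (A,merge)→7850, (A,hash)→8000, (A,nl_idx)→15400, (C,hash)→19100, (A,nl)→53800, (C,merge)→156700 …(+1); best=7850 via (A,merge)
  {ABD}: card=20000; try (B,hash)→5100, (B,merge)→8200, (D,hash)→15100, (B,nl)→101400, (D,merge)→154500, (D,nl)→1003700; best=5100 via (B,hash)
  {ABCD}: card=20000; try (D,hash)→19250, (C,hash)→30500, (D,merge)→158650, (C,merge)→328100, (D,nl)→1007850, (C,nl)→6005100; best=19250 via (D,hash)

cost=19250; order=C,B,A,D; methods=hash,merge,hash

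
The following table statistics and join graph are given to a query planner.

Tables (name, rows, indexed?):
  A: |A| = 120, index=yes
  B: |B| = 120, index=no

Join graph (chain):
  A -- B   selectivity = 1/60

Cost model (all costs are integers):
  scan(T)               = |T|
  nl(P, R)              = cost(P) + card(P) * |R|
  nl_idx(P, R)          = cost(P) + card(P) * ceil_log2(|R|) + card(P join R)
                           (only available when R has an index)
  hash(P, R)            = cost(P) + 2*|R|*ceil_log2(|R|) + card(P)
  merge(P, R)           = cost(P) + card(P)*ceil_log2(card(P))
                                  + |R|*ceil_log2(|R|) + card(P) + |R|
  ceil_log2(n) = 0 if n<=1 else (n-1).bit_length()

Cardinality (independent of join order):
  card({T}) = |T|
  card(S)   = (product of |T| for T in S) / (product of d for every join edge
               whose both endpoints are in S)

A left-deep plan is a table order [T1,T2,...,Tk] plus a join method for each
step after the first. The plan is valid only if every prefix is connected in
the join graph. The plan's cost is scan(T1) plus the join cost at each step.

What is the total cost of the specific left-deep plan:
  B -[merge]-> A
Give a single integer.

2040

step 1: scan B: cost=120, card=120
step 2: join A via merge
    card(P join A) = 120*120/(60) = 240
    cost = 120 + 120*7 + 120*7 + 120 + 120 = 2040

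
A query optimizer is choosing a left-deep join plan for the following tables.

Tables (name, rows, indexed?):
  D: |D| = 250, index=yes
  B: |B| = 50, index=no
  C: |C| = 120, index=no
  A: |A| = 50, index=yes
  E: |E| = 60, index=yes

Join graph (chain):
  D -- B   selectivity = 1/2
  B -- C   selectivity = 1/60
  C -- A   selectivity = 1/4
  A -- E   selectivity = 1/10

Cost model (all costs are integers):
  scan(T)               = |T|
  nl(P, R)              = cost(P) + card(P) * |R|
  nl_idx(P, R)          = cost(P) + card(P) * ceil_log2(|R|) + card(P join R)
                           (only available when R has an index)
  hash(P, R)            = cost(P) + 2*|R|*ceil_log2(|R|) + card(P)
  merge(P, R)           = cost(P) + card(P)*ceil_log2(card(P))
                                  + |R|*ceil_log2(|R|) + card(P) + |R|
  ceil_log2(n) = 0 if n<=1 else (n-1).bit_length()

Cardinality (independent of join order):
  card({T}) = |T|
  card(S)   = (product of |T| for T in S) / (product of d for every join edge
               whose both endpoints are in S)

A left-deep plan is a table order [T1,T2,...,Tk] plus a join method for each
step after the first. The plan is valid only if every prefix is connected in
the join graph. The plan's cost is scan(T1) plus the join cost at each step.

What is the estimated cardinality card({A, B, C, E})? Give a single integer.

Tables in S: A(50), B(50), C(120), E(60)
Edges inside S: B-C(d=60), C-A(d=4), A-E(d=10)
numerator = 50 * 50 * 120 * 60 = 18000000
denominator = 60 * 4 * 10 = 2400
card(S) = 18000000 / 2400 = 7500

7500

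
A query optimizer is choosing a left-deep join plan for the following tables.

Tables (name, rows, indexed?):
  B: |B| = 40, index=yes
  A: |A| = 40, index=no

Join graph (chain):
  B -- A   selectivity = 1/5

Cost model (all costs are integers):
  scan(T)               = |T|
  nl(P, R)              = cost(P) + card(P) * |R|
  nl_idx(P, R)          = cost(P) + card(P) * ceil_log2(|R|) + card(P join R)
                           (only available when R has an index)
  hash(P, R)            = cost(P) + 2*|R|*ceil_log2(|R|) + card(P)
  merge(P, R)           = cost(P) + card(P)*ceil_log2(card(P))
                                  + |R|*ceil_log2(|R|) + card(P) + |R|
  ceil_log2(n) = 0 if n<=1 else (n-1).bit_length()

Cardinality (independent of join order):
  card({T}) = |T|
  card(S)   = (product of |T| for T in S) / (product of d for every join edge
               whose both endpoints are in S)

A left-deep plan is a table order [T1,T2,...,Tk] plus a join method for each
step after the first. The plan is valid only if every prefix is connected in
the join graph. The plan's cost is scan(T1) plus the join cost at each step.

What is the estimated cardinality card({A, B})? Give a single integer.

Tables in S: A(40), B(40)
Edges inside S: B-A(d=5)
numerator = 40 * 40 = 1600
denominator = 5 = 5
card(S) = 1600 / 5 = 320

320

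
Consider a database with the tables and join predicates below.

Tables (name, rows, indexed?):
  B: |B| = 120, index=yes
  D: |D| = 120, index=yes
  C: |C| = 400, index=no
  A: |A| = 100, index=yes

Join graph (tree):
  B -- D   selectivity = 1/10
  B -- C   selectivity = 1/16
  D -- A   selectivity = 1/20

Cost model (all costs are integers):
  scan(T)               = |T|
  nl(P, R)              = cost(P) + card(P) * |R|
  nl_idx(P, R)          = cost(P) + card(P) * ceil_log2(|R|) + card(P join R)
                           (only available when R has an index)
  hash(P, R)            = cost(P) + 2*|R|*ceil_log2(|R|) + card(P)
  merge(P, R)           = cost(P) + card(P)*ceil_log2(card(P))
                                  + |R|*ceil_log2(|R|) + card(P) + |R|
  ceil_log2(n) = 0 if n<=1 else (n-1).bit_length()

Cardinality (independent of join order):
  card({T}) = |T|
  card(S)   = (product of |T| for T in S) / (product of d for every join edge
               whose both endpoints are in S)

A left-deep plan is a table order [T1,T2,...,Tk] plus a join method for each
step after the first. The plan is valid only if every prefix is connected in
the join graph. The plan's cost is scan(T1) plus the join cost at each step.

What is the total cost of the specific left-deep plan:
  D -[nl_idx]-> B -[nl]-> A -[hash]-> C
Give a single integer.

step 1: scan D: cost=120, card=120
step 2: join B via nl_idx
    card(P join B) = 120*120/(10) = 1440
    cost = 120 + 120*7 + 1440 = 2400
step 3: join A via nl
    card(P join A) = 1440*100/(20) = 7200
    cost = 2400 + 1440*100 = 146400
step 4: join C via hash
    card(P join C) = 7200*400/(16) = 180000
    cost = 146400 + 2*400*9 + 7200 = 160800

160800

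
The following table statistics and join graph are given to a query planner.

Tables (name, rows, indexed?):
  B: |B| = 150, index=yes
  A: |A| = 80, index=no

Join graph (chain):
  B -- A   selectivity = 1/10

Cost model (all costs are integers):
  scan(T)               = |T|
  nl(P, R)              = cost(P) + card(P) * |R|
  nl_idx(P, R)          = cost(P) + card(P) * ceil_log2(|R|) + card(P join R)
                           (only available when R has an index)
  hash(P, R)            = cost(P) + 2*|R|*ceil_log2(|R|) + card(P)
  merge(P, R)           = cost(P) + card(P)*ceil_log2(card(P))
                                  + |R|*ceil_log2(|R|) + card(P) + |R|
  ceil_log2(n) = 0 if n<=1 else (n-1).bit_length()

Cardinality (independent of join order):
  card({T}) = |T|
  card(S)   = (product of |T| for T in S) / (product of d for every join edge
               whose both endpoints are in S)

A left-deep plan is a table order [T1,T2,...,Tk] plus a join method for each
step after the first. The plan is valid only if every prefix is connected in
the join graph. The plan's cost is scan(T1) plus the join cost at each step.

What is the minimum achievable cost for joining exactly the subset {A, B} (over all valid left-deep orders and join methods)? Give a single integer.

1420

Selinger DP over subsets of {A,B}:
  {B}: scan cost=150, card=150
  {A}: scan cost=80, card=80
  {AB}: card=1200; try (A,hash)→1420, (B,nl_idx)→1920, (B,merge)→2070, (A,merge)→2140, (B,hash)→2560, (B,nl)→12080 …(+1); best=1420 via (A,hash)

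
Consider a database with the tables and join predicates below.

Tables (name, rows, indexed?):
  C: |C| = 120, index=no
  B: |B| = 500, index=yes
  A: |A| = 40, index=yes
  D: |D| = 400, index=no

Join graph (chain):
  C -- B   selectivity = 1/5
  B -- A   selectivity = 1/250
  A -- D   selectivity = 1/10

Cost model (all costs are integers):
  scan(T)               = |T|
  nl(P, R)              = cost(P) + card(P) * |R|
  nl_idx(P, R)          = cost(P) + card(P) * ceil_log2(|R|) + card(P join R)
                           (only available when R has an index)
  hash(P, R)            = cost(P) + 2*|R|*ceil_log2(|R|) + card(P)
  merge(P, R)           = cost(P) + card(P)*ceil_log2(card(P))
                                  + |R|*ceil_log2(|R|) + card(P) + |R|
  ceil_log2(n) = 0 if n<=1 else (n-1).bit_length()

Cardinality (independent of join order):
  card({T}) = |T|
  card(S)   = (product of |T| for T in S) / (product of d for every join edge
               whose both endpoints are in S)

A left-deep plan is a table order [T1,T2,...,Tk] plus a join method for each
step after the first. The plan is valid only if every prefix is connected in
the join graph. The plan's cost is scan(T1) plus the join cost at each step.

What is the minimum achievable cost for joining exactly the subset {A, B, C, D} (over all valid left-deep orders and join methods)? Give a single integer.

10000

Selinger DP over subsets of {A,B,C,D}:
  {C}: scan cost=120, card=120
  {B}: scan cost=500, card=500
  {A}: scan cost=40, card=40
  {D}: scan cost=400, card=400
  {BC}: card=12000; try (C,hash)→2680, (B,merge)→6080, (C,merge)→6460, (B,hash)→9240, (B,nl_idx)→13200, (B,nl)→60120 …(+1); best=2680 via (C,hash)
  {AB}: card=80; try (B,nl_idx)→480, (A,hash)→1480, (A,nl_idx)→3580, (B,merge)→5320, (A,merge)→5780, (B,hash)→9080 …(+2); best=480 via (B,nl_idx)
  {AD}: card=1600; try (A,hash)→1280, (D,merge)→4320, (A,nl_idx)→4400, (A,merge)→4680, (D,hash)→7280, (D,nl)→16040 …(+1); best=1280 via (A,hash)
  {ABC}: card=1920; try (C,merge)→2080, (C,hash)→2240, (C,nl)→10080, (A,hash)→15160, (A,nl_idx)→76600, (A,merge)→182960 …(+1); best=2080 via (C,merge)
  {ABD}: card=3200; try (D,merge)→5120, (D,hash)→7760, (B,hash)→11880, (B,nl_idx)→18880, (B,merge)→25480, (D,nl)→32480 …(+1); best=5120 via (D,merge)
  {ABCD}: card=76800; try (C,hash)→10000, (D,hash)→11200, (D,merge)→29120, (C,merge)→47680, (C,nl)→389120, (D,nl)→770080; best=10000 via (C,hash)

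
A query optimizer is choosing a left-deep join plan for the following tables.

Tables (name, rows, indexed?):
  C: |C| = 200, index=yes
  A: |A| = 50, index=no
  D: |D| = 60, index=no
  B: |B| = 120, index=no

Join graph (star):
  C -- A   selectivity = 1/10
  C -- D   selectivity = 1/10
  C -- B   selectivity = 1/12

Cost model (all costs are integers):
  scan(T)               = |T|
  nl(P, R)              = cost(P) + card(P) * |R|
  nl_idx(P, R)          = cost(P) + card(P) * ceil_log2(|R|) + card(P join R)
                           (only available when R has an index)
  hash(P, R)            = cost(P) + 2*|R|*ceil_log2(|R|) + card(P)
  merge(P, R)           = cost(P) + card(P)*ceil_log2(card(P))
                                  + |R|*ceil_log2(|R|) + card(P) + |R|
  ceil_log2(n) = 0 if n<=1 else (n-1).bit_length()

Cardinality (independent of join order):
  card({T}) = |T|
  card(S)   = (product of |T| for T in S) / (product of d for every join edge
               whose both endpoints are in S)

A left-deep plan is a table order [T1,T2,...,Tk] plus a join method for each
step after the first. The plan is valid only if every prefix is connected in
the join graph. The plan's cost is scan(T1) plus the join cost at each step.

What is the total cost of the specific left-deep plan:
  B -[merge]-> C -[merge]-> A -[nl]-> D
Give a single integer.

627230

step 1: scan B: cost=120, card=120
step 2: join C via merge
    card(P join C) = 120*200/(12) = 2000
    cost = 120 + 120*7 + 200*8 + 120 + 200 = 2880
step 3: join A via merge
    card(P join A) = 2000*50/(10) = 10000
    cost = 2880 + 2000*11 + 50*6 + 2000 + 50 = 27230
step 4: join D via nl
    card(P join D) = 10000*60/(10) = 60000
    cost = 27230 + 10000*60 = 627230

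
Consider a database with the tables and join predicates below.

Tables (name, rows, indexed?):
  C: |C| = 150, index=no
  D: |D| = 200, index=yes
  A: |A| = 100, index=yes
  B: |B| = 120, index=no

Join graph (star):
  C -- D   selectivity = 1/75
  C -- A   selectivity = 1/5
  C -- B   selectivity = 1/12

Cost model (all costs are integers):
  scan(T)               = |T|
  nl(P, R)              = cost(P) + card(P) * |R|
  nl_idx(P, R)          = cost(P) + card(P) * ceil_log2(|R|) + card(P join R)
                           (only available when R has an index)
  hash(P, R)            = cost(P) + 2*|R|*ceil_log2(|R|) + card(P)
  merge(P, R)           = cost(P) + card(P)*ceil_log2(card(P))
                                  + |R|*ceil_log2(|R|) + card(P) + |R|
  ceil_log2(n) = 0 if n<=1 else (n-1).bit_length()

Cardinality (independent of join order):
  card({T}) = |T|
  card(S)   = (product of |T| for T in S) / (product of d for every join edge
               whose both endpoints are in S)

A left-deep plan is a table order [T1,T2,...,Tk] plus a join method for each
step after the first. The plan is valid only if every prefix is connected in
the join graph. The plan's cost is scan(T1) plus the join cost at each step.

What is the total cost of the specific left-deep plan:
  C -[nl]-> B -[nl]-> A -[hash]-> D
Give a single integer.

step 1: scan C: cost=150, card=150
step 2: join B via nl
    card(P join B) = 150*120/(12) = 1500
    cost = 150 + 150*120 = 18150
step 3: join A via nl
    card(P join A) = 1500*100/(5) = 30000
    cost = 18150 + 1500*100 = 168150
step 4: join D via hash
    card(P join D) = 30000*200/(75) = 80000
    cost = 168150 + 2*200*8 + 30000 = 201350

201350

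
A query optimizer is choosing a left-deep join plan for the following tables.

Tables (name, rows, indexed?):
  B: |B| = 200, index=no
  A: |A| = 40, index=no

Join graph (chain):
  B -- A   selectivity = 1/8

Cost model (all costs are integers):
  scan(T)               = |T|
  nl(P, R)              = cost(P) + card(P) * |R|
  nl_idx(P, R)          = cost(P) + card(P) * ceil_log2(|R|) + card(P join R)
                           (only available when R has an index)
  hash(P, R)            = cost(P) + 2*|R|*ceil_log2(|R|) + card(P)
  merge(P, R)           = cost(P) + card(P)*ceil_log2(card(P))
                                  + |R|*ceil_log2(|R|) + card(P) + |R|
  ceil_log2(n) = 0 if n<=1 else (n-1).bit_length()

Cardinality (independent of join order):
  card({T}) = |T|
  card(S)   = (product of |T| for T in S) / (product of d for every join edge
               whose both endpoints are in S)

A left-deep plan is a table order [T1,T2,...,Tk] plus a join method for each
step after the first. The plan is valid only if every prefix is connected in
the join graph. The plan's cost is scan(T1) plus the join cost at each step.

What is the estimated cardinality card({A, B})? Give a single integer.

Tables in S: A(40), B(200)
Edges inside S: B-A(d=8)
numerator = 40 * 200 = 8000
denominator = 8 = 8
card(S) = 8000 / 8 = 1000

1000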